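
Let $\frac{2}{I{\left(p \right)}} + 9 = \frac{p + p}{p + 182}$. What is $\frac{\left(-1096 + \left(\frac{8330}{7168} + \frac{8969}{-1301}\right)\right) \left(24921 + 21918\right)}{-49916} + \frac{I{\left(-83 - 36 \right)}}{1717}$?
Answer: $\frac{6787328378734856169}{6565308967823360} \approx 1033.8$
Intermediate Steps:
$I{\left(p \right)} = \frac{2}{-9 + \frac{2 p}{182 + p}}$ ($I{\left(p \right)} = \frac{2}{-9 + \frac{p + p}{p + 182}} = \frac{2}{-9 + \frac{2 p}{182 + p}}$)
$\frac{\left(-1096 + \left(\frac{8330}{7168} + \frac{8969}{-1301}\right)\right) \left(24921 + 21918\right)}{-49916} + \frac{I{\left(-83 - 36 \right)}}{1717} = \frac{\left(-1096 + \left(\frac{8330}{7168} + \frac{8969}{-1301}\right)\right) \left(24921 + 21918\right)}{-49916} + \frac{\frac{2}{7} \frac{1}{234 - 119} \left(-182 - \left(-83 - 36\right)\right)}{1717} = \left(-1096 + \left(8330 \cdot \frac{1}{7168} + 8969 \left(- \frac{1}{1301}\right)\right)\right) 46839 \left(- \frac{1}{49916}\right) + \frac{2 \left(-182 - \left(-83 - 36\right)\right)}{7 \left(234 - 119\right)} \frac{1}{1717} = \left(-1096 + \left(\frac{595}{512} - \frac{8969}{1301}\right)\right) 46839 \left(- \frac{1}{49916}\right) + \frac{2 \left(-182 - -119\right)}{7 \left(234 - 119\right)} \frac{1}{1717} = \left(-1096 - \frac{3818033}{666112}\right) 46839 \left(- \frac{1}{49916}\right) + \frac{2 \left(-182 + 119\right)}{7 \cdot 115} \cdot \frac{1}{1717} = \left(- \frac{733876785}{666112}\right) 46839 \left(- \frac{1}{49916}\right) + \frac{2}{7} \cdot \frac{1}{115} \left(-63\right) \frac{1}{1717} = \left(- \frac{34374054732615}{666112}\right) \left(- \frac{1}{49916}\right) - \frac{18}{197455} = \frac{34374054732615}{33249646592} - \frac{18}{197455} = \frac{6787328378734856169}{6565308967823360}$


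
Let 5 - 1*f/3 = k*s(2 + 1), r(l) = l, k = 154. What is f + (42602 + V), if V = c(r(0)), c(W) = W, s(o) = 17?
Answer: 34763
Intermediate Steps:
V = 0
f = -7839 (f = 15 - 462*17 = 15 - 3*2618 = 15 - 7854 = -7839)
f + (42602 + V) = -7839 + (42602 + 0) = -7839 + 42602 = 34763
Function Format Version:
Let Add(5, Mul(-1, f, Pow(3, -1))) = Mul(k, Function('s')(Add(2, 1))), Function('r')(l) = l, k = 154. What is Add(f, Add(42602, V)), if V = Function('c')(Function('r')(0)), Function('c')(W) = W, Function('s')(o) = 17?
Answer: 34763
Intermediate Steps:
V = 0
f = -7839 (f = Add(15, Mul(-3, Mul(154, 17))) = Add(15, Mul(-3, 2618)) = Add(15, -7854) = -7839)
Add(f, Add(42602, V)) = Add(-7839, Add(42602, 0)) = Add(-7839, 42602) = 34763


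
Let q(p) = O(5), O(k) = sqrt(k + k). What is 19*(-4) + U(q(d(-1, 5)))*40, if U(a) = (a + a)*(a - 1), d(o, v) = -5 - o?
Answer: 724 - 80*sqrt(10) ≈ 471.02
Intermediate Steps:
O(k) = sqrt(2)*sqrt(k) (O(k) = sqrt(2*k) = sqrt(2)*sqrt(k))
q(p) = sqrt(10) (q(p) = sqrt(2)*sqrt(5) = sqrt(10))
U(a) = 2*a*(-1 + a) (U(a) = (2*a)*(-1 + a) = 2*a*(-1 + a))
19*(-4) + U(q(d(-1, 5)))*40 = 19*(-4) + (2*sqrt(10)*(-1 + sqrt(10)))*40 = -76 + 80*sqrt(10)*(-1 + sqrt(10))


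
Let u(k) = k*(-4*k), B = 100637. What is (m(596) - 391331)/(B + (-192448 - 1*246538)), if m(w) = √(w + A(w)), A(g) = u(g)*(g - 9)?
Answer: 391331/338349 - 2*I*√208511643/338349 ≈ 1.1566 - 0.085355*I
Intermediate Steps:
u(k) = -4*k²
A(g) = -4*g²*(-9 + g) (A(g) = (-4*g²)*(g - 9) = (-4*g²)*(-9 + g) = -4*g²*(-9 + g))
m(w) = √(w + 4*w²*(9 - w))
(m(596) - 391331)/(B + (-192448 - 1*246538)) = (√(596*(1 - 4*596*(-9 + 596))) - 391331)/(100637 + (-192448 - 1*246538)) = (√(596*(1 - 4*596*587)) - 391331)/(100637 + (-192448 - 246538)) = (√(596*(1 - 1399408)) - 391331)/(100637 - 438986) = (√(596*(-1399407)) - 391331)/(-338349) = (√(-834046572) - 391331)*(-1/338349) = (2*I*√208511643 - 391331)*(-1/338349) = (-391331 + 2*I*√208511643)*(-1/338349) = 391331/338349 - 2*I*√208511643/338349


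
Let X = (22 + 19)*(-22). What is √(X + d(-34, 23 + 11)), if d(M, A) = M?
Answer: 6*I*√26 ≈ 30.594*I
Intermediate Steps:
X = -902 (X = 41*(-22) = -902)
√(X + d(-34, 23 + 11)) = √(-902 - 34) = √(-936) = 6*I*√26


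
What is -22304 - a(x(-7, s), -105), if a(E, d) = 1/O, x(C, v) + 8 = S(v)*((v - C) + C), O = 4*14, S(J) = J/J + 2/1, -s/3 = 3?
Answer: -1249025/56 ≈ -22304.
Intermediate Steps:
s = -9 (s = -3*3 = -9)
S(J) = 3 (S(J) = 1 + 2*1 = 1 + 2 = 3)
O = 56
x(C, v) = -8 + 3*v (x(C, v) = -8 + 3*((v - C) + C) = -8 + 3*v)
a(E, d) = 1/56
-22304 - a(x(-7, s), -105) = -22304 - 1*1/56 = -22304 - 1/56 = -1249025/56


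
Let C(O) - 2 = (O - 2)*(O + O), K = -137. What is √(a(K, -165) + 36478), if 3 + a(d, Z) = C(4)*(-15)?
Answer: √36205 ≈ 190.28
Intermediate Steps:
C(O) = 2 + 2*O*(-2 + O) (C(O) = 2 + (O - 2)*(O + O) = 2 + (-2 + O)*(2*O) = 2 + 2*O*(-2 + O))
a(d, Z) = -273 (a(d, Z) = -3 + (2 - 4*4 + 2*4²)*(-15) = -3 + (2 - 16 + 2*16)*(-15) = -3 + (2 - 16 + 32)*(-15) = -3 + 18*(-15) = -3 - 270 = -273)
√(a(K, -165) + 36478) = √(-273 + 36478) = √36205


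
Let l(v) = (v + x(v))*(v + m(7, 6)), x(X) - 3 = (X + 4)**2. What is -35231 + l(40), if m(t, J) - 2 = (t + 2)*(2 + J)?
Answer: 190375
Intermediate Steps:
x(X) = 3 + (4 + X)**2 (x(X) = 3 + (X + 4)**2 = 3 + (4 + X)**2)
m(t, J) = 2 + (2 + J)*(2 + t) (m(t, J) = 2 + (t + 2)*(2 + J) = 2 + (2 + t)*(2 + J) = 2 + (2 + J)*(2 + t))
l(v) = (74 + v)*(3 + v + (4 + v)**2) (l(v) = (v + (3 + (4 + v)**2))*(v + (6 + 2*6 + 2*7 + 6*7)) = (3 + v + (4 + v)**2)*(v + (6 + 12 + 14 + 42)) = (3 + v + (4 + v)**2)*(v + 74) = (3 + v + (4 + v)**2)*(74 + v) = (74 + v)*(3 + v + (4 + v)**2))
-35231 + l(40) = -35231 + (1406 + 40**3 + 83*40**2 + 685*40) = -35231 + (1406 + 64000 + 83*1600 + 27400) = -35231 + (1406 + 64000 + 132800 + 27400) = -35231 + 225606 = 190375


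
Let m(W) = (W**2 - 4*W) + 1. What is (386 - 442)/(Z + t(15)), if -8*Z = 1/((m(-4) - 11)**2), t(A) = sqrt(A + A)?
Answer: -216832/449771519 - 839573504*sqrt(30)/449771519 ≈ -10.225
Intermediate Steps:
m(W) = 1 + W**2 - 4*W
t(A) = sqrt(2)*sqrt(A) (t(A) = sqrt(2*A) = sqrt(2)*sqrt(A))
Z = -1/3872 (Z = -1/(8*((1 + (-4)**2 - 4*(-4)) - 11)**2) = -1/(8*((1 + 16 + 16) - 11)**2) = -1/(8*(33 - 11)**2) = -1/(8*(22**2)) = -1/8/484 = -1/8*1/484 = -1/3872 ≈ -0.00025826)
(386 - 442)/(Z + t(15)) = (386 - 442)/(-1/3872 + sqrt(2)*sqrt(15)) = -56/(-1/3872 + sqrt(30))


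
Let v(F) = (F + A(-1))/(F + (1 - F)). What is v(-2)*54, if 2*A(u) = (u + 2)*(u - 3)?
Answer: -216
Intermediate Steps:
A(u) = (-3 + u)*(2 + u)/2 (A(u) = ((u + 2)*(u - 3))/2 = ((2 + u)*(-3 + u))/2 = ((-3 + u)*(2 + u))/2 = (-3 + u)*(2 + u)/2)
v(F) = -2 + F (v(F) = (F + (-3 + (½)*(-1)² - ½*(-1)))/(F + (1 - F)) = (F + (-3 + (½)*1 + ½))/1 = (F + (-3 + ½ + ½))*1 = (F - 2)*1 = (-2 + F)*1 = -2 + F)
v(-2)*54 = (-2 - 2)*54 = -4*54 = -216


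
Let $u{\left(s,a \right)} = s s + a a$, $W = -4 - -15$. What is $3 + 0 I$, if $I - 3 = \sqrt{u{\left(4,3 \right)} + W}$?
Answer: $3$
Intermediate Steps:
$W = 11$ ($W = -4 + 15 = 11$)
$u{\left(s,a \right)} = a^{2} + s^{2}$ ($u{\left(s,a \right)} = s^{2} + a^{2} = a^{2} + s^{2}$)
$I = 9$ ($I = 3 + \sqrt{\left(3^{2} + 4^{2}\right) + 11} = 3 + \sqrt{\left(9 + 16\right) + 11} = 3 + \sqrt{25 + 11} = 3 + \sqrt{36} = 3 + 6 = 9$)
$3 + 0 I = 3 + 0 \cdot 9 = 3 + 0 = 3$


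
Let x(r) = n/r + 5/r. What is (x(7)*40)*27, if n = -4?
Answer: 1080/7 ≈ 154.29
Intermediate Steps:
x(r) = 1/r (x(r) = -4/r + 5/r = 1/r)
(x(7)*40)*27 = (40/7)*27 = 1080/7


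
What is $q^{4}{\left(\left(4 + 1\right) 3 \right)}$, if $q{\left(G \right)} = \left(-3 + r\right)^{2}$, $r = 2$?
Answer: $1$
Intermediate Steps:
$q{\left(G \right)} = 1$ ($q{\left(G \right)} = \left(-3 + 2\right)^{2} = \left(-1\right)^{2} = 1$)
$q^{4}{\left(\left(4 + 1\right) 3 \right)} = 1^{4} = 1$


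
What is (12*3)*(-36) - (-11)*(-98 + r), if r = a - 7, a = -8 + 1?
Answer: -2528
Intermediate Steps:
a = -7
r = -14 (r = -7 - 7 = -14)
(12*3)*(-36) - (-11)*(-98 + r) = (12*3)*(-36) - (-11)*(-98 - 14) = 36*(-36) - (-11)*(-112) = -1296 - 1*1232 = -1296 - 1232 = -2528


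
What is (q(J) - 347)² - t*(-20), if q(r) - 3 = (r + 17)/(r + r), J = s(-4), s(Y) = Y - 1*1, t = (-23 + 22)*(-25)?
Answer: 2991576/25 ≈ 1.1966e+5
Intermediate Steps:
t = 25 (t = -1*(-25) = 25)
s(Y) = -1 + Y (s(Y) = Y - 1 = -1 + Y)
J = -5 (J = -1 - 4 = -5)
q(r) = 3 + (17 + r)/(2*r) (q(r) = 3 + (r + 17)/(r + r) = 3 + (17 + r)/((2*r)) = 3 + (17 + r)*(1/(2*r)) = 3 + (17 + r)/(2*r))
(q(J) - 347)² - t*(-20) = ((½)*(17 + 7*(-5))/(-5) - 347)² - 25*(-20) = ((½)*(-⅕)*(17 - 35) - 347)² - 1*(-500) = ((½)*(-⅕)*(-18) - 347)² + 500 = (9/5 - 347)² + 500 = (-1726/5)² + 500 = 2979076/25 + 500 = 2991576/25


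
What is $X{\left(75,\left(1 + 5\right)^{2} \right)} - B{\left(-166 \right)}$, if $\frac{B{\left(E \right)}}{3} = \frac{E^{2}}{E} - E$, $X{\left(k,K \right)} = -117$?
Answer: $-117$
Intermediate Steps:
$B{\left(E \right)} = 0$ ($B{\left(E \right)} = 3 \left(\frac{E^{2}}{E} - E\right) = 3 \left(E - E\right) = 3 \cdot 0 = 0$)
$X{\left(75,\left(1 + 5\right)^{2} \right)} - B{\left(-166 \right)} = -117 - 0 = -117 + 0 = -117$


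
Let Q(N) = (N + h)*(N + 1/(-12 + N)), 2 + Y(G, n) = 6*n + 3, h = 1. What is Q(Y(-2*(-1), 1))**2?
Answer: 73984/25 ≈ 2959.4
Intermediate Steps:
Y(G, n) = 1 + 6*n (Y(G, n) = -2 + (6*n + 3) = -2 + (3 + 6*n) = 1 + 6*n)
Q(N) = (1 + N)*(N + 1/(-12 + N)) (Q(N) = (N + 1)*(N + 1/(-12 + N)) = (1 + N)*(N + 1/(-12 + N)))
Q(Y(-2*(-1), 1))**2 = ((1 + (1 + 6*1)**3 - 11*(1 + 6*1) - 11*(1 + 6*1)**2)/(-12 + (1 + 6*1)))**2 = ((1 + (1 + 6)**3 - 11*(1 + 6) - 11*(1 + 6)**2)/(-12 + (1 + 6)))**2 = ((1 + 7**3 - 11*7 - 11*7**2)/(-12 + 7))**2 = ((1 + 343 - 77 - 11*49)/(-5))**2 = (-(1 + 343 - 77 - 539)/5)**2 = (-1/5*(-272))**2 = (272/5)**2 = 73984/25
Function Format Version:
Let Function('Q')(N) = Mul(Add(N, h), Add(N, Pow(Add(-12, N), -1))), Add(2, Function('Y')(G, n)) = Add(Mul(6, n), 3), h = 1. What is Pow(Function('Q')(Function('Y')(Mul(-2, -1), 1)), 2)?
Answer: Rational(73984, 25) ≈ 2959.4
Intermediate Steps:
Function('Y')(G, n) = Add(1, Mul(6, n)) (Function('Y')(G, n) = Add(-2, Add(Mul(6, n), 3)) = Add(-2, Add(3, Mul(6, n))) = Add(1, Mul(6, n)))
Function('Q')(N) = Mul(Add(1, N), Add(N, Pow(Add(-12, N), -1))) (Function('Q')(N) = Mul(Add(N, 1), Add(N, Pow(Add(-12, N), -1))) = Mul(Add(1, N), Add(N, Pow(Add(-12, N), -1))))
Pow(Function('Q')(Function('Y')(Mul(-2, -1), 1)), 2) = Pow(Mul(Pow(Add(-12, Add(1, Mul(6, 1))), -1), Add(1, Pow(Add(1, Mul(6, 1)), 3), Mul(-11, Add(1, Mul(6, 1))), Mul(-11, Pow(Add(1, Mul(6, 1)), 2)))), 2) = Pow(Mul(Pow(Add(-12, Add(1, 6)), -1), Add(1, Pow(Add(1, 6), 3), Mul(-11, Add(1, 6)), Mul(-11, Pow(Add(1, 6), 2)))), 2) = Pow(Mul(Pow(Add(-12, 7), -1), Add(1, Pow(7, 3), Mul(-11, 7), Mul(-11, Pow(7, 2)))), 2) = Pow(Mul(Pow(-5, -1), Add(1, 343, -77, Mul(-11, 49))), 2) = Pow(Mul(Rational(-1, 5), Add(1, 343, -77, -539)), 2) = Pow(Mul(Rational(-1, 5), -272), 2) = Pow(Rational(272, 5), 2) = Rational(73984, 25)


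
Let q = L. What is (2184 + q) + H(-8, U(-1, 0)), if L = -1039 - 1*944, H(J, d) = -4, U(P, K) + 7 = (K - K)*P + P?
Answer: 197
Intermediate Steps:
U(P, K) = -7 + P (U(P, K) = -7 + ((K - K)*P + P) = -7 + (0*P + P) = -7 + (0 + P) = -7 + P)
L = -1983 (L = -1039 - 944 = -1983)
q = -1983
(2184 + q) + H(-8, U(-1, 0)) = (2184 - 1983) - 4 = 201 - 4 = 197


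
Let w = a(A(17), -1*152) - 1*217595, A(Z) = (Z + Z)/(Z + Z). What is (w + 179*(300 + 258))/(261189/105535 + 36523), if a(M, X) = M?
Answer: -6211367960/1927357997 ≈ -3.2227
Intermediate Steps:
A(Z) = 1 (A(Z) = (2*Z)/((2*Z)) = (2*Z)*(1/(2*Z)) = 1)
w = -217594 (w = 1 - 1*217595 = 1 - 217595 = -217594)
(w + 179*(300 + 258))/(261189/105535 + 36523) = (-217594 + 179*(300 + 258))/(261189/105535 + 36523) = (-217594 + 179*558)/(261189*(1/105535) + 36523) = (-217594 + 99882)/(261189/105535 + 36523) = -117712/3854715994/105535 = -117712*105535/3854715994 = -6211367960/1927357997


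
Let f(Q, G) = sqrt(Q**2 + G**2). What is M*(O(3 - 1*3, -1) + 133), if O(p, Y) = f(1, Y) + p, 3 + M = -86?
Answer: -11837 - 89*sqrt(2) ≈ -11963.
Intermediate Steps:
M = -89 (M = -3 - 86 = -89)
f(Q, G) = sqrt(G**2 + Q**2)
O(p, Y) = p + sqrt(1 + Y**2) (O(p, Y) = sqrt(Y**2 + 1**2) + p = sqrt(Y**2 + 1) + p = sqrt(1 + Y**2) + p = p + sqrt(1 + Y**2))
M*(O(3 - 1*3, -1) + 133) = -89*(((3 - 1*3) + sqrt(1 + (-1)**2)) + 133) = -89*(((3 - 3) + sqrt(1 + 1)) + 133) = -89*((0 + sqrt(2)) + 133) = -89*(sqrt(2) + 133) = -89*(133 + sqrt(2)) = -11837 - 89*sqrt(2)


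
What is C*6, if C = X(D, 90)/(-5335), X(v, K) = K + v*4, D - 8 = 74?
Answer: -228/485 ≈ -0.47010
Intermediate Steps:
D = 82 (D = 8 + 74 = 82)
X(v, K) = K + 4*v
C = -38/485 (C = (90 + 4*82)/(-5335) = (90 + 328)*(-1/5335) = 418*(-1/5335) = -38/485 ≈ -0.078351)
C*6 = -38/485*6 = -228/485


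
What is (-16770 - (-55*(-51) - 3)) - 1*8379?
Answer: -27951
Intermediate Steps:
(-16770 - (-55*(-51) - 3)) - 1*8379 = (-16770 - (2805 - 3)) - 8379 = (-16770 - 1*2802) - 8379 = (-16770 - 2802) - 8379 = -19572 - 8379 = -27951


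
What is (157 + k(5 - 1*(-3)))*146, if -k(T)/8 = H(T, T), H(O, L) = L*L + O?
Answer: -61174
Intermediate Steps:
H(O, L) = O + L² (H(O, L) = L² + O = O + L²)
k(T) = -8*T - 8*T² (k(T) = -8*(T + T²) = -8*T - 8*T²)
(157 + k(5 - 1*(-3)))*146 = (157 + 8*(5 - 1*(-3))*(-1 - (5 - 1*(-3))))*146 = (157 + 8*(5 + 3)*(-1 - (5 + 3)))*146 = (157 + 8*8*(-1 - 1*8))*146 = (157 + 8*8*(-1 - 8))*146 = (157 + 8*8*(-9))*146 = (157 - 576)*146 = -419*146 = -61174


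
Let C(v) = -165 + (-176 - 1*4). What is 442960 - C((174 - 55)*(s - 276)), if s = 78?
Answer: 443305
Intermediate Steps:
C(v) = -345 (C(v) = -165 + (-176 - 4) = -165 - 180 = -345)
442960 - C((174 - 55)*(s - 276)) = 442960 - 1*(-345) = 442960 + 345 = 443305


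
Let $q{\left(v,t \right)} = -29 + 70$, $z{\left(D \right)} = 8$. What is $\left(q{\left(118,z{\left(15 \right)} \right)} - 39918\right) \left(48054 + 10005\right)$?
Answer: $-2315218743$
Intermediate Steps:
$q{\left(v,t \right)} = 41$
$\left(q{\left(118,z{\left(15 \right)} \right)} - 39918\right) \left(48054 + 10005\right) = \left(41 - 39918\right) \left(48054 + 10005\right) = \left(-39877\right) 58059 = -2315218743$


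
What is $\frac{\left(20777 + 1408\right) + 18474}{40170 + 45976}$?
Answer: $\frac{40659}{86146} \approx 0.47198$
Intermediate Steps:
$\frac{\left(20777 + 1408\right) + 18474}{40170 + 45976} = \frac{22185 + 18474}{86146} = 40659 \cdot \frac{1}{86146} = \frac{40659}{86146}$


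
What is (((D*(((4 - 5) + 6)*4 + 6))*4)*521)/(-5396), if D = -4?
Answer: 54184/1349 ≈ 40.166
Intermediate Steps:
(((D*(((4 - 5) + 6)*4 + 6))*4)*521)/(-5396) = ((-4*(((4 - 5) + 6)*4 + 6)*4)*521)/(-5396) = ((-4*((-1 + 6)*4 + 6)*4)*521)*(-1/5396) = ((-4*(5*4 + 6)*4)*521)*(-1/5396) = ((-4*(20 + 6)*4)*521)*(-1/5396) = ((-4*26*4)*521)*(-1/5396) = (-104*4*521)*(-1/5396) = -416*521*(-1/5396) = -216736*(-1/5396) = 54184/1349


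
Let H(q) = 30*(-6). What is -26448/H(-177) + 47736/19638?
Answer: 2444344/16365 ≈ 149.36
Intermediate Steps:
H(q) = -180
-26448/H(-177) + 47736/19638 = -26448/(-180) + 47736/19638 = -26448*(-1/180) + 47736*(1/19638) = 2204/15 + 2652/1091 = 2444344/16365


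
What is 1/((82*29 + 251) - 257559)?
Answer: -1/254930 ≈ -3.9226e-6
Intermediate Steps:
1/((82*29 + 251) - 257559) = 1/((2378 + 251) - 257559) = 1/(2629 - 257559) = 1/(-254930) = -1/254930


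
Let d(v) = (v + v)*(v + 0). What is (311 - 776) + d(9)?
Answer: -303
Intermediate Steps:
d(v) = 2*v² (d(v) = (2*v)*v = 2*v²)
(311 - 776) + d(9) = (311 - 776) + 2*9² = -465 + 2*81 = -465 + 162 = -303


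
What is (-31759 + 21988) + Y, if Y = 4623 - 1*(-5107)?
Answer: -41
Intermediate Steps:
Y = 9730 (Y = 4623 + 5107 = 9730)
(-31759 + 21988) + Y = (-31759 + 21988) + 9730 = -9771 + 9730 = -41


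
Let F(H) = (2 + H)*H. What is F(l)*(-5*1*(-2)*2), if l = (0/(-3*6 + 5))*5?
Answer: 0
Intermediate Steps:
l = 0 (l = (0/(-18 + 5))*5 = (0/(-13))*5 = (0*(-1/13))*5 = 0*5 = 0)
F(H) = H*(2 + H)
F(l)*(-5*1*(-2)*2) = (0*(2 + 0))*(-5*1*(-2)*2) = (0*2)*(-(-10)*2) = 0*(-5*(-4)) = 0*20 = 0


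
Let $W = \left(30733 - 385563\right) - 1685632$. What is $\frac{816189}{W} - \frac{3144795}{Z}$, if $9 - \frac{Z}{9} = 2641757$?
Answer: $- \frac{80176890309}{299465911532} \approx -0.26773$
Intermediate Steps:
$Z = -23775732$ ($Z = 81 - 23775813 = -23775732$)
$W = -2040462$ ($W = -354830 - 1685632 = -2040462$)
$\frac{816189}{W} - \frac{3144795}{Z} = \frac{816189}{-2040462} - \frac{3144795}{-23775732} = 816189 \left(- \frac{1}{2040462}\right) - - \frac{1048265}{7925244} = - \frac{272063}{680154} + \frac{1048265}{7925244} = - \frac{80176890309}{299465911532}$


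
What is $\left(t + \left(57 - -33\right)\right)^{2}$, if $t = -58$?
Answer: $1024$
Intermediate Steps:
$\left(t + \left(57 - -33\right)\right)^{2} = \left(-58 + \left(57 - -33\right)\right)^{2} = \left(-58 + \left(57 + 33\right)\right)^{2} = \left(-58 + 90\right)^{2} = 32^{2} = 1024$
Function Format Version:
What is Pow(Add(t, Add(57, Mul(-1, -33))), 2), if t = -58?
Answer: 1024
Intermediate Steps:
Pow(Add(t, Add(57, Mul(-1, -33))), 2) = Pow(Add(-58, Add(57, Mul(-1, -33))), 2) = Pow(Add(-58, Add(57, 33)), 2) = Pow(Add(-58, 90), 2) = Pow(32, 2) = 1024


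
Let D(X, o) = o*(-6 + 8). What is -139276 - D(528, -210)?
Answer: -138856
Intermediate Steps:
D(X, o) = 2*o (D(X, o) = o*2 = 2*o)
-139276 - D(528, -210) = -139276 - 2*(-210) = -139276 - 1*(-420) = -139276 + 420 = -138856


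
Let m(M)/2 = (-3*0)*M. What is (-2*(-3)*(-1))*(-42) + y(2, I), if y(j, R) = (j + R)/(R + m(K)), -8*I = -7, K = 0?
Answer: 1787/7 ≈ 255.29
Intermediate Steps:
I = 7/8 (I = -⅛*(-7) = 7/8 ≈ 0.87500)
m(M) = 0 (m(M) = 2*((-3*0)*M) = 2*(0*M) = 2*0 = 0)
y(j, R) = (R + j)/R (y(j, R) = (j + R)/(R + 0) = (R + j)/R)
(-2*(-3)*(-1))*(-42) + y(2, I) = (-2*(-3)*(-1))*(-42) + (7/8 + 2)/(7/8) = (6*(-1))*(-42) + (8/7)*(23/8) = -6*(-42) + 23/7 = 252 + 23/7 = 1787/7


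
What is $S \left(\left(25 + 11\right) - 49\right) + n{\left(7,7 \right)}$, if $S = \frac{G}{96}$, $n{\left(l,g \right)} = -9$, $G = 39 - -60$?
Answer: $- \frac{717}{32} \approx -22.406$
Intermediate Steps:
$G = 99$ ($G = 39 + 60 = 99$)
$S = \frac{33}{32}$ ($S = \frac{99}{96} = 99 \cdot \frac{1}{96} = \frac{33}{32} \approx 1.0313$)
$S \left(\left(25 + 11\right) - 49\right) + n{\left(7,7 \right)} = \frac{33 \left(\left(25 + 11\right) - 49\right)}{32} - 9 = \frac{33 \left(36 - 49\right)}{32} - 9 = \frac{33}{32} \left(-13\right) - 9 = - \frac{429}{32} - 9 = - \frac{717}{32}$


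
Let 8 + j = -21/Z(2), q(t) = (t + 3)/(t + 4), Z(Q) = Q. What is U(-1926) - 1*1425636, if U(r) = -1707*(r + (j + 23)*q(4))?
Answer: 29685195/16 ≈ 1.8553e+6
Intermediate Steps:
q(t) = (3 + t)/(4 + t)
j = -37/2 (j = -8 - 21/2 = -37/2 ≈ -18.500)
U(r) = -107541/16 - 1707*r (U(r) = -1707*(r + (-37/2 + 23)*((3 + 4)/(4 + 4))) = -1707*(r + 9*(7/8)/2) = -1707*(r + 9*((⅛)*7)/2) = -1707*(r + (9/2)*(7/8)) = -1707*(r + 63/16) = -1707*(63/16 + r) = -107541/16 - 1707*r)
U(-1926) - 1*1425636 = (-107541/16 - 1707*(-1926)) - 1*1425636 = (-107541/16 + 3287682) - 1425636 = 52495371/16 - 1425636 = 29685195/16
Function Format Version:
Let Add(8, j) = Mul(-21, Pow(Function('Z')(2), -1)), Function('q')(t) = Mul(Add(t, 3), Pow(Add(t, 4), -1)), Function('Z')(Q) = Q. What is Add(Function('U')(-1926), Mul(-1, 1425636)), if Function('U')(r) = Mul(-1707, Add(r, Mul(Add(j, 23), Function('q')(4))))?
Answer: Rational(29685195, 16) ≈ 1.8553e+6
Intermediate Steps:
Function('q')(t) = Mul(Pow(Add(4, t), -1), Add(3, t)) (Function('q')(t) = Mul(Add(3, t), Pow(Add(4, t), -1)) = Mul(Pow(Add(4, t), -1), Add(3, t)))
j = Rational(-37, 2) (j = Add(-8, Mul(-21, Pow(2, -1))) = Add(-8, Mul(-21, Rational(1, 2))) = Add(-8, Rational(-21, 2)) = Rational(-37, 2) ≈ -18.500)
Function('U')(r) = Add(Rational(-107541, 16), Mul(-1707, r)) (Function('U')(r) = Mul(-1707, Add(r, Mul(Add(Rational(-37, 2), 23), Mul(Pow(Add(4, 4), -1), Add(3, 4))))) = Mul(-1707, Add(r, Mul(Rational(9, 2), Mul(Pow(8, -1), 7)))) = Mul(-1707, Add(r, Mul(Rational(9, 2), Mul(Rational(1, 8), 7)))) = Mul(-1707, Add(r, Mul(Rational(9, 2), Rational(7, 8)))) = Mul(-1707, Add(r, Rational(63, 16))) = Mul(-1707, Add(Rational(63, 16), r)) = Add(Rational(-107541, 16), Mul(-1707, r)))
Add(Function('U')(-1926), Mul(-1, 1425636)) = Add(Add(Rational(-107541, 16), Mul(-1707, -1926)), Mul(-1, 1425636)) = Add(Add(Rational(-107541, 16), 3287682), -1425636) = Add(Rational(52495371, 16), -1425636) = Rational(29685195, 16)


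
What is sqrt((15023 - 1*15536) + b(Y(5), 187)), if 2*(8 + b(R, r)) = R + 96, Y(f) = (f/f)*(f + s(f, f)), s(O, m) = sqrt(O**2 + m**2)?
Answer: sqrt(-1882 + 10*sqrt(2))/2 ≈ 21.609*I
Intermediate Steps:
Y(f) = f + sqrt(2)*sqrt(f**2) (Y(f) = (f/f)*(f + sqrt(f**2 + f**2)) = 1*(f + sqrt(2*f**2)) = 1*(f + sqrt(2)*sqrt(f**2)) = f + sqrt(2)*sqrt(f**2))
b(R, r) = 40 + R/2 (b(R, r) = -8 + (R + 96)/2 = -8 + (96 + R)/2 = -8 + (48 + R/2) = 40 + R/2)
sqrt((15023 - 1*15536) + b(Y(5), 187)) = sqrt((15023 - 1*15536) + (40 + (5 + sqrt(2)*sqrt(5**2))/2)) = sqrt((15023 - 15536) + (40 + (5 + sqrt(2)*sqrt(25))/2)) = sqrt(-513 + (40 + (5 + sqrt(2)*5)/2)) = sqrt(-513 + (40 + (5 + 5*sqrt(2))/2)) = sqrt(-513 + (40 + (5/2 + 5*sqrt(2)/2))) = sqrt(-513 + (85/2 + 5*sqrt(2)/2)) = sqrt(-941/2 + 5*sqrt(2)/2)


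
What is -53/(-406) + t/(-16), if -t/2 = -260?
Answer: -6571/203 ≈ -32.369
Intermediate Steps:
t = 520 (t = -2*(-260) = 520)
-53/(-406) + t/(-16) = -53/(-406) + 520/(-16) = -53*(-1/406) + 520*(-1/16) = 53/406 - 65/2 = -6571/203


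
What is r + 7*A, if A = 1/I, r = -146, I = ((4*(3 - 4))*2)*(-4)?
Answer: -4665/32 ≈ -145.78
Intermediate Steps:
I = 32 (I = ((4*(-1))*2)*(-4) = -4*2*(-4) = -8*(-4) = 32)
A = 1/32 ≈ 0.031250
r + 7*A = -146 + 7*(1/32) = -146 + 7/32 = -4665/32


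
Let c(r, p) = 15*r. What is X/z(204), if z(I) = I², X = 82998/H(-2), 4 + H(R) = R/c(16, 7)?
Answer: -69165/139009 ≈ -0.49756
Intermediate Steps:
H(R) = -4 + R/240 (H(R) = -4 + R/((15*16)) = -4 + R/240)
X = -9959760/481 (X = 82998/(-4 + (1/240)*(-2)) = 82998/(-4 - 1/120) = 82998/(-481/120) = 82998*(-120/481) = -9959760/481 ≈ -20706.)
X/z(204) = -9959760/(481*(204²)) = -9959760/481/41616 = -9959760/481*1/41616 = -69165/139009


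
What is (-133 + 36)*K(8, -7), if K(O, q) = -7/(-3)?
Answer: -679/3 ≈ -226.33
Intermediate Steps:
K(O, q) = 7/3 (K(O, q) = -7*(-⅓) = 7/3)
(-133 + 36)*K(8, -7) = (-133 + 36)*(7/3) = -97*7/3 = -679/3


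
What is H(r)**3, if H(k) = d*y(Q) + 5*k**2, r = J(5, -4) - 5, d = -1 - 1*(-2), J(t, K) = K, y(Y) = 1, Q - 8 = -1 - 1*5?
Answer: 66923416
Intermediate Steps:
Q = 2 (Q = 8 + (-1 - 1*5) = 8 + (-1 - 5) = 8 - 6 = 2)
d = 1 (d = -1 + 2 = 1)
r = -9 (r = -4 - 5 = -9)
H(k) = 1 + 5*k**2 (H(k) = 1*1 + 5*k**2 = 1 + 5*k**2)
H(r)**3 = (1 + 5*(-9)**2)**3 = (1 + 5*81)**3 = (1 + 405)**3 = 406**3 = 66923416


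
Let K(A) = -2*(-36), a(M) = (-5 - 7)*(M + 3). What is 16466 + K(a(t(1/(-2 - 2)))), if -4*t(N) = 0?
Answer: 16538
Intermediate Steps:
t(N) = 0 (t(N) = -1/4*0 = 0)
a(M) = -36 - 12*M (a(M) = -12*(3 + M) = -36 - 12*M)
K(A) = 72
16466 + K(a(t(1/(-2 - 2)))) = 16466 + 72 = 16538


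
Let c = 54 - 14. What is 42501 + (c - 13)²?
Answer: 43230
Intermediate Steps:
c = 40
42501 + (c - 13)² = 42501 + (40 - 13)² = 42501 + 27² = 42501 + 729 = 43230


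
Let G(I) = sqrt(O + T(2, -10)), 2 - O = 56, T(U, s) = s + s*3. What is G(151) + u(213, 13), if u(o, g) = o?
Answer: 213 + I*sqrt(94) ≈ 213.0 + 9.6954*I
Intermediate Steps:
T(U, s) = 4*s (T(U, s) = s + 3*s = 4*s)
O = -54 (O = 2 - 1*56 = 2 - 56 = -54)
G(I) = I*sqrt(94) (G(I) = sqrt(-54 + 4*(-10)) = sqrt(-54 - 40) = sqrt(-94) = I*sqrt(94))
G(151) + u(213, 13) = I*sqrt(94) + 213 = 213 + I*sqrt(94)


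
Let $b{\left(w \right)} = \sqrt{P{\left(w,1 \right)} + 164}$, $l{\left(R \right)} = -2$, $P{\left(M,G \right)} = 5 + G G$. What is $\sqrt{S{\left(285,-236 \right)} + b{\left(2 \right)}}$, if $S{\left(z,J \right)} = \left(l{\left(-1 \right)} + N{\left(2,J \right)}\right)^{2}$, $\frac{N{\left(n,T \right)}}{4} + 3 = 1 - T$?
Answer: $\sqrt{872356 + \sqrt{170}} \approx 934.01$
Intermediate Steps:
$P{\left(M,G \right)} = 5 + G^{2}$
$N{\left(n,T \right)} = -8 - 4 T$ ($N{\left(n,T \right)} = -12 + 4 \left(1 - T\right) = -12 - \left(-4 + 4 T\right) = -8 - 4 T$)
$b{\left(w \right)} = \sqrt{170}$ ($b{\left(w \right)} = \sqrt{\left(5 + 1^{2}\right) + 164} = \sqrt{\left(5 + 1\right) + 164} = \sqrt{6 + 164} = \sqrt{170}$)
$S{\left(z,J \right)} = \left(-10 - 4 J\right)^{2}$ ($S{\left(z,J \right)} = \left(-2 - \left(8 + 4 J\right)\right)^{2} = \left(-10 - 4 J\right)^{2}$)
$\sqrt{S{\left(285,-236 \right)} + b{\left(2 \right)}} = \sqrt{4 \left(5 + 2 \left(-236\right)\right)^{2} + \sqrt{170}} = \sqrt{4 \left(5 - 472\right)^{2} + \sqrt{170}} = \sqrt{4 \left(-467\right)^{2} + \sqrt{170}} = \sqrt{4 \cdot 218089 + \sqrt{170}} = \sqrt{872356 + \sqrt{170}}$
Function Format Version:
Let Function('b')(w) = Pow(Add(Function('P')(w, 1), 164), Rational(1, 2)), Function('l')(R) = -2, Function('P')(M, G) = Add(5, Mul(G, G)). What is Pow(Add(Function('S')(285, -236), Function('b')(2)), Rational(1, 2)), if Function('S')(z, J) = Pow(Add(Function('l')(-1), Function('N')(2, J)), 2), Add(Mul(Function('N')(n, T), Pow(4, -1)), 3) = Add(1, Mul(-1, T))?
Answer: Pow(Add(872356, Pow(170, Rational(1, 2))), Rational(1, 2)) ≈ 934.01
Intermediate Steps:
Function('P')(M, G) = Add(5, Pow(G, 2))
Function('N')(n, T) = Add(-8, Mul(-4, T)) (Function('N')(n, T) = Add(-12, Mul(4, Add(1, Mul(-1, T)))) = Add(-12, Add(4, Mul(-4, T))) = Add(-8, Mul(-4, T)))
Function('b')(w) = Pow(170, Rational(1, 2)) (Function('b')(w) = Pow(Add(Add(5, Pow(1, 2)), 164), Rational(1, 2)) = Pow(Add(Add(5, 1), 164), Rational(1, 2)) = Pow(Add(6, 164), Rational(1, 2)) = Pow(170, Rational(1, 2)))
Function('S')(z, J) = Pow(Add(-10, Mul(-4, J)), 2) (Function('S')(z, J) = Pow(Add(-2, Add(-8, Mul(-4, J))), 2) = Pow(Add(-10, Mul(-4, J)), 2))
Pow(Add(Function('S')(285, -236), Function('b')(2)), Rational(1, 2)) = Pow(Add(Mul(4, Pow(Add(5, Mul(2, -236)), 2)), Pow(170, Rational(1, 2))), Rational(1, 2)) = Pow(Add(Mul(4, Pow(Add(5, -472), 2)), Pow(170, Rational(1, 2))), Rational(1, 2)) = Pow(Add(Mul(4, Pow(-467, 2)), Pow(170, Rational(1, 2))), Rational(1, 2)) = Pow(Add(Mul(4, 218089), Pow(170, Rational(1, 2))), Rational(1, 2)) = Pow(Add(872356, Pow(170, Rational(1, 2))), Rational(1, 2))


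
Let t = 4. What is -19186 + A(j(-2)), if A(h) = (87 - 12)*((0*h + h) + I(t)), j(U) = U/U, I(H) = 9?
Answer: -18436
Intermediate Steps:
j(U) = 1
A(h) = 675 + 75*h (A(h) = (87 - 12)*((0*h + h) + 9) = 75*((0 + h) + 9) = 75*(h + 9) = 75*(9 + h) = 675 + 75*h)
-19186 + A(j(-2)) = -19186 + (675 + 75*1) = -19186 + (675 + 75) = -19186 + 750 = -18436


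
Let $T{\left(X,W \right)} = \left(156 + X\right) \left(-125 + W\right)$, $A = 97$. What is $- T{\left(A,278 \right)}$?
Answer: $-38709$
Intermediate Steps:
$T{\left(X,W \right)} = \left(-125 + W\right) \left(156 + X\right)$
$- T{\left(A,278 \right)} = - (-19500 - 12125 + 156 \cdot 278 + 278 \cdot 97) = - (-19500 - 12125 + 43368 + 26966) = \left(-1\right) 38709 = -38709$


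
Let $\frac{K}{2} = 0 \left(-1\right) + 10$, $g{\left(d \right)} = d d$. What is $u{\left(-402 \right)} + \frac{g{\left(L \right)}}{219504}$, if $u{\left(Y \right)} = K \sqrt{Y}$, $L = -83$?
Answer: $\frac{6889}{219504} + 20 i \sqrt{402} \approx 0.031384 + 401.0 i$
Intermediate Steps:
$g{\left(d \right)} = d^{2}$
$K = 20$ ($K = 2 \left(0 \left(-1\right) + 10\right) = 2 \left(0 + 10\right) = 2 \cdot 10 = 20$)
$u{\left(Y \right)} = 20 \sqrt{Y}$
$u{\left(-402 \right)} + \frac{g{\left(L \right)}}{219504} = 20 \sqrt{-402} + \frac{\left(-83\right)^{2}}{219504} = 20 i \sqrt{402} + 6889 \cdot \frac{1}{219504} = 20 i \sqrt{402} + \frac{6889}{219504} = \frac{6889}{219504} + 20 i \sqrt{402}$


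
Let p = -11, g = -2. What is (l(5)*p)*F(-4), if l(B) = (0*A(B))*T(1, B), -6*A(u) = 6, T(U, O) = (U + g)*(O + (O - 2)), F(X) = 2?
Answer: 0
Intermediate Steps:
T(U, O) = (-2 + U)*(-2 + 2*O) (T(U, O) = (U - 2)*(O + (O - 2)) = (-2 + U)*(O + (-2 + O)) = (-2 + U)*(-2 + 2*O))
A(u) = -1 (A(u) = -⅙*6 = -1)
l(B) = 0 (l(B) = (0*(-1))*(4 - 4*B - 2*1 + 2*B*1) = 0*(4 - 4*B - 2 + 2*B) = 0*(2 - 2*B) = 0)
(l(5)*p)*F(-4) = (0*(-11))*2 = 0*2 = 0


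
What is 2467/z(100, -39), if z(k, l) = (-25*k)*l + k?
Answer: 2467/97600 ≈ 0.025277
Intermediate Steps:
z(k, l) = k - 25*k*l (z(k, l) = -25*k*l + k = k - 25*k*l)
2467/z(100, -39) = 2467/((100*(1 - 25*(-39)))) = 2467/((100*(1 + 975))) = 2467/((100*976)) = 2467/97600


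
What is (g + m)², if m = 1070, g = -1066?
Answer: 16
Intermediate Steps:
(g + m)² = (-1066 + 1070)² = 4² = 16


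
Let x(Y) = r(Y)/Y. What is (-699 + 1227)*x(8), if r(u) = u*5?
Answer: 2640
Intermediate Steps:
r(u) = 5*u
x(Y) = 5 (x(Y) = (5*Y)/Y = 5)
(-699 + 1227)*x(8) = (-699 + 1227)*5 = 528*5 = 2640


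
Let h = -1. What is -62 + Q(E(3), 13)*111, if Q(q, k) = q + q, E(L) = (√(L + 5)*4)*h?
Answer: -62 - 1776*√2 ≈ -2573.6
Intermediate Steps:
E(L) = -4*√(5 + L) (E(L) = (√(L + 5)*4)*(-1) = (√(5 + L)*4)*(-1) = (4*√(5 + L))*(-1) = -4*√(5 + L))
Q(q, k) = 2*q
-62 + Q(E(3), 13)*111 = -62 + (2*(-4*√(5 + 3)))*111 = -62 + (2*(-8*√2))*111 = -62 - 16*√2*111 = -62 - 1776*√2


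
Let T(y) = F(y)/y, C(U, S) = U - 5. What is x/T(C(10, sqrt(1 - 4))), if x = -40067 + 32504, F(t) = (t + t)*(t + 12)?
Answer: -7563/34 ≈ -222.44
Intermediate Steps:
F(t) = 2*t*(12 + t) (F(t) = (2*t)*(12 + t) = 2*t*(12 + t))
C(U, S) = -5 + U
x = -7563
T(y) = 24 + 2*y (T(y) = (2*y*(12 + y))/y = 24 + 2*y)
x/T(C(10, sqrt(1 - 4))) = -7563/(24 + 2*(-5 + 10)) = -7563/(24 + 2*5) = -7563/(24 + 10) = -7563/34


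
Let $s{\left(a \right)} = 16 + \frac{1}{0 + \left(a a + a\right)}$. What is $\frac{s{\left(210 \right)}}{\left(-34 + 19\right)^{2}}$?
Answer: $\frac{708961}{9969750} \approx 0.071111$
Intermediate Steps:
$s{\left(a \right)} = 16 + \frac{1}{a + a^{2}}$ ($s{\left(a \right)} = 16 + \frac{1}{0 + \left(a^{2} + a\right)} = 16 + \frac{1}{0 + \left(a + a^{2}\right)} = 16 + \frac{1}{a + a^{2}}$)
$\frac{s{\left(210 \right)}}{\left(-34 + 19\right)^{2}} = \frac{\frac{1}{210} \frac{1}{1 + 210} \left(1 + 16 \cdot 210 + 16 \cdot 210^{2}\right)}{\left(-34 + 19\right)^{2}} = \frac{\frac{1}{210} \cdot \frac{1}{211} \left(1 + 3360 + 16 \cdot 44100\right)}{\left(-15\right)^{2}} = \frac{\frac{1}{210} \cdot \frac{1}{211} \left(1 + 3360 + 705600\right)}{225} = \frac{1}{210} \cdot \frac{1}{211} \cdot 708961 \cdot \frac{1}{225} = \frac{708961}{44310} \cdot \frac{1}{225} = \frac{708961}{9969750}$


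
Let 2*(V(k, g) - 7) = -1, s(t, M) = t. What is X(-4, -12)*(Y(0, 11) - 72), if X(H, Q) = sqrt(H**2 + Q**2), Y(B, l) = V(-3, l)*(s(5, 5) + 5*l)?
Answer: 1272*sqrt(10) ≈ 4022.4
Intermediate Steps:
V(k, g) = 13/2 (V(k, g) = 7 + (1/2)*(-1) = 7 - 1/2 = 13/2)
Y(B, l) = 65/2 + 65*l/2 (Y(B, l) = 13*(5 + 5*l)/2 = 65/2 + 65*l/2)
X(-4, -12)*(Y(0, 11) - 72) = sqrt((-4)**2 + (-12)**2)*((65/2 + (65/2)*11) - 72) = sqrt(16 + 144)*((65/2 + 715/2) - 72) = sqrt(160)*(390 - 72) = (4*sqrt(10))*318 = 1272*sqrt(10)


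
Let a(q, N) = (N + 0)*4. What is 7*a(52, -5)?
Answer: -140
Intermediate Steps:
a(q, N) = 4*N (a(q, N) = N*4 = 4*N)
7*a(52, -5) = 7*(4*(-5)) = 7*(-20) = -140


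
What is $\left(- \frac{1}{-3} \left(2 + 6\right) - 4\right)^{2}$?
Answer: $\frac{16}{9} \approx 1.7778$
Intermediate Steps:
$\left(- \frac{1}{-3} \left(2 + 6\right) - 4\right)^{2} = \left(\left(-1\right) \left(- \frac{1}{3}\right) 8 - 4\right)^{2} = \left(\frac{1}{3} \cdot 8 - 4\right)^{2} = \left(\frac{8}{3} - 4\right)^{2} = \left(- \frac{4}{3}\right)^{2} = \frac{16}{9}$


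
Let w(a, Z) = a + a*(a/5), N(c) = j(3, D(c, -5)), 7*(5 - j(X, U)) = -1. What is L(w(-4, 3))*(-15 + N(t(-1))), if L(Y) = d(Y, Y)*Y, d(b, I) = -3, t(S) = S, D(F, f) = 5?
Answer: -828/35 ≈ -23.657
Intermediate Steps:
j(X, U) = 36/7 (j(X, U) = 5 - ⅐*(-1) = 5 + ⅐ = 36/7)
N(c) = 36/7
w(a, Z) = a + a²/5 (w(a, Z) = a + a*(a*(⅕)) = a + a*(a/5) = a + a²/5)
L(Y) = -3*Y
L(w(-4, 3))*(-15 + N(t(-1))) = (-3*(-4)*(5 - 4)/5)*(-15 + 36/7) = -3*(-4)/5*(-69/7) = -3*(-⅘)*(-69/7) = (12/5)*(-69/7) = -828/35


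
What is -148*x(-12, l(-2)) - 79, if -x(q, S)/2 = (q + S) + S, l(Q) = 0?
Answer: -3631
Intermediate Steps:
x(q, S) = -4*S - 2*q (x(q, S) = -2*((q + S) + S) = -2*((S + q) + S) = -2*(q + 2*S) = -4*S - 2*q)
-148*x(-12, l(-2)) - 79 = -148*(-4*0 - 2*(-12)) - 79 = -148*(0 + 24) - 79 = -148*24 - 79 = -3552 - 79 = -3631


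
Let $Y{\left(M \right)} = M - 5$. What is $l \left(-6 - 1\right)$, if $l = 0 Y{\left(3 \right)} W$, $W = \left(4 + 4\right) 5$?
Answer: $0$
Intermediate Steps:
$Y{\left(M \right)} = -5 + M$ ($Y{\left(M \right)} = M - 5 = -5 + M$)
$W = 40$ ($W = 8 \cdot 5 = 40$)
$l = 0$ ($l = 0 \left(-5 + 3\right) 40 = 0 \left(-2\right) 40 = 0 \cdot 40 = 0$)
$l \left(-6 - 1\right) = 0 \left(-6 - 1\right) = 0 \left(-7\right) = 0$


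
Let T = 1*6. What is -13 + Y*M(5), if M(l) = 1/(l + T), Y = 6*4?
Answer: -119/11 ≈ -10.818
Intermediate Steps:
Y = 24
T = 6
M(l) = 1/(6 + l) (M(l) = 1/(l + 6) = 1/(6 + l))
-13 + Y*M(5) = -13 + 24/(6 + 5) = -13 + 24/11 = -119/11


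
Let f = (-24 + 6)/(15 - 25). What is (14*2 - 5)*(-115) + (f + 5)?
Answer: -13191/5 ≈ -2638.2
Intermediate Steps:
f = 9/5 (f = -18/(-10) = -18*(-⅒) = 9/5 ≈ 1.8000)
(14*2 - 5)*(-115) + (f + 5) = (14*2 - 5)*(-115) + (9/5 + 5) = (28 - 5)*(-115) + 34/5 = 23*(-115) + 34/5 = -2645 + 34/5 = -13191/5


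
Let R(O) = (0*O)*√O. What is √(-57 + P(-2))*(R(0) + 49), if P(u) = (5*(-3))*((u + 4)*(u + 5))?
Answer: 343*I*√3 ≈ 594.09*I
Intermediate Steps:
R(O) = 0 (R(O) = 0*√O = 0)
P(u) = -15*(4 + u)*(5 + u)
√(-57 + P(-2))*(R(0) + 49) = √(-57 + (-300 - 135*(-2) - 15*(-2)²))*(0 + 49) = √(-57 + (-300 + 270 - 15*4))*49 = √(-57 + (-300 + 270 - 60))*49 = √(-57 - 90)*49 = √(-147)*49 = (7*I*√3)*49 = 343*I*√3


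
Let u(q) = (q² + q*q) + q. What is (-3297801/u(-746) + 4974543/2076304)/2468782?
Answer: -219020478701/950252243099478368 ≈ -2.3049e-7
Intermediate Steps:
u(q) = q + 2*q² (u(q) = (q² + q²) + q = 2*q² + q = q + 2*q²)
(-3297801/u(-746) + 4974543/2076304)/2468782 = (-3297801*(-1/(746*(1 + 2*(-746)))) + 4974543/2076304)/2468782 = (-3297801*(-1/(746*(1 - 1492))) + 4974543*(1/2076304))*(1/2468782) = (-3297801/((-746*(-1491))) + 4974543/2076304)*(1/2468782) = (-3297801/1112286 + 4974543/2076304)*(1/2468782) = (-3297801*1/1112286 + 4974543/2076304)*(1/2468782) = (-1099267/370762 + 4974543/2076304)*(1/2468782) = -219020478701/384907311824*1/2468782 = -219020478701/950252243099478368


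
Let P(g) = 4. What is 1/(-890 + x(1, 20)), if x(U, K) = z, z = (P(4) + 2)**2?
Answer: -1/854 ≈ -0.0011710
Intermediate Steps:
z = 36 (z = (4 + 2)**2 = 6**2 = 36)
x(U, K) = 36
1/(-890 + x(1, 20)) = 1/(-890 + 36) = 1/(-854) = -1/854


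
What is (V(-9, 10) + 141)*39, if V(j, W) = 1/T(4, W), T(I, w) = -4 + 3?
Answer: 5460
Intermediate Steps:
T(I, w) = -1
V(j, W) = -1 (V(j, W) = 1/(-1) = -1)
(V(-9, 10) + 141)*39 = (-1 + 141)*39 = 140*39 = 5460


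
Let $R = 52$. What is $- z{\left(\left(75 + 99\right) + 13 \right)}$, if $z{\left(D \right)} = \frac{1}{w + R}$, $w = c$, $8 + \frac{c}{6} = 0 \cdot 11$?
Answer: $- \frac{1}{4} \approx -0.25$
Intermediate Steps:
$c = -48$ ($c = -48 + 6 \cdot 0 \cdot 11 = -48 + 6 \cdot 0 = -48 + 0 = -48$)
$w = -48$
$z{\left(D \right)} = \frac{1}{4}$ ($z{\left(D \right)} = \frac{1}{-48 + 52} = \frac{1}{4}$)
$- z{\left(\left(75 + 99\right) + 13 \right)} = \left(-1\right) \frac{1}{4} = - \frac{1}{4}$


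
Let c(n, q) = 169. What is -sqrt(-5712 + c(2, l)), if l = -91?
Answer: -I*sqrt(5543) ≈ -74.451*I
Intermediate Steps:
-sqrt(-5712 + c(2, l)) = -sqrt(-5712 + 169) = -sqrt(-5543) = -I*sqrt(5543)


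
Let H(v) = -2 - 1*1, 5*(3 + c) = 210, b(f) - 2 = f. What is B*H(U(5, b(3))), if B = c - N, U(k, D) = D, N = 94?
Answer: 165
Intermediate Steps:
b(f) = 2 + f
c = 39 (c = -3 + (⅕)*210 = -3 + 42 = 39)
H(v) = -3 (H(v) = -2 - 1 = -3)
B = -55 (B = 39 - 1*94 = 39 - 94 = -55)
B*H(U(5, b(3))) = -55*(-3) = 165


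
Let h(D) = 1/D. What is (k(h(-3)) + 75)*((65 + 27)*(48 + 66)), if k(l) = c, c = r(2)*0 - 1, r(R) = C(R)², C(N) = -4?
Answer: 776112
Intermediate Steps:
r(R) = 16 (r(R) = (-4)² = 16)
c = -1 (c = 16*0 - 1 = 0 - 1 = -1)
k(l) = -1
(k(h(-3)) + 75)*((65 + 27)*(48 + 66)) = (-1 + 75)*((65 + 27)*(48 + 66)) = 74*(92*114) = 74*10488 = 776112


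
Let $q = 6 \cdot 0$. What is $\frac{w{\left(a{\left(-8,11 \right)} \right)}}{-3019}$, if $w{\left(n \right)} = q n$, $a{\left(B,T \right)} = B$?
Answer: $0$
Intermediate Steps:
$q = 0$
$w{\left(n \right)} = 0$ ($w{\left(n \right)} = 0 n = 0$)
$\frac{w{\left(a{\left(-8,11 \right)} \right)}}{-3019} = \frac{0}{-3019} = 0 \left(- \frac{1}{3019}\right) = 0$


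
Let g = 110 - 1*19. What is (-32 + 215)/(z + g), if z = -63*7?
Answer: -183/350 ≈ -0.52286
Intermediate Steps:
z = -441
g = 91 (g = 110 - 19 = 91)
(-32 + 215)/(z + g) = (-32 + 215)/(-441 + 91) = 183/(-350) = 183*(-1/350) = -183/350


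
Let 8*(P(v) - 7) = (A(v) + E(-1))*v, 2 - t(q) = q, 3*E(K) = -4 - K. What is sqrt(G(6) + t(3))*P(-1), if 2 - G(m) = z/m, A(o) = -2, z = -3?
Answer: 59*sqrt(6)/16 ≈ 9.0325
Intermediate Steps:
E(K) = -4/3 - K/3 (E(K) = (-4 - K)/3 = -4/3 - K/3)
G(m) = 2 + 3/m (G(m) = 2 - (-3)/m = 2 + 3/m)
t(q) = 2 - q
P(v) = 7 - 3*v/8 (P(v) = 7 + ((-2 + (-4/3 - 1/3*(-1)))*v)/8 = 7 + ((-2 + (-4/3 + 1/3))*v)/8 = 7 + ((-2 - 1)*v)/8 = 7 + (-3*v)/8 = 7 - 3*v/8)
sqrt(G(6) + t(3))*P(-1) = sqrt((2 + 3/6) + (2 - 1*3))*(7 - 3/8*(-1)) = sqrt((2 + 3*(1/6)) + (2 - 3))*(7 + 3/8) = sqrt((2 + 1/2) - 1)*(59/8) = sqrt(5/2 - 1)*(59/8) = sqrt(3/2)*(59/8) = (sqrt(6)/2)*(59/8) = 59*sqrt(6)/16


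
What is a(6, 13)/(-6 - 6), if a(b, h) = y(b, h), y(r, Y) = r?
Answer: -½ ≈ -0.50000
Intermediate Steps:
a(b, h) = b
a(6, 13)/(-6 - 6) = 6/(-6 - 6) = 6/(-12) = 6*(-1/12) = -½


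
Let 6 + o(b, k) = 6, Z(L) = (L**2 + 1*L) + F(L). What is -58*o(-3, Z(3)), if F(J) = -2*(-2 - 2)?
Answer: 0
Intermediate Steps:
F(J) = 8 (F(J) = -2*(-4) = 8)
Z(L) = 8 + L + L**2 (Z(L) = (L**2 + 1*L) + 8 = (L**2 + L) + 8 = (L + L**2) + 8 = 8 + L + L**2)
o(b, k) = 0 (o(b, k) = -6 + 6 = 0)
-58*o(-3, Z(3)) = -58*0 = 0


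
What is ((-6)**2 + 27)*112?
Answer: 7056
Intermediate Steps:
((-6)**2 + 27)*112 = (36 + 27)*112 = 63*112 = 7056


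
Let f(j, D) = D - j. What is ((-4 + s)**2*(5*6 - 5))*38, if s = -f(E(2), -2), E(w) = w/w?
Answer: 950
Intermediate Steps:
E(w) = 1
s = 3 (s = -(-2 - 1*1) = -(-2 - 1) = -1*(-3) = 3)
((-4 + s)**2*(5*6 - 5))*38 = ((-4 + 3)**2*(5*6 - 5))*38 = ((-1)**2*(30 - 5))*38 = (1*25)*38 = 25*38 = 950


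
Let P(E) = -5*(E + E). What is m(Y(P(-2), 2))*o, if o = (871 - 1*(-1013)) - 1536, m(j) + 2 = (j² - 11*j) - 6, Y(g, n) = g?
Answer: 59856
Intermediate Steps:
P(E) = -10*E
m(j) = -8 + j² - 11*j (m(j) = -2 + ((j² - 11*j) - 6) = -2 + (-6 + j² - 11*j) = -8 + j² - 11*j)
o = 348 (o = (871 + 1013) - 1536 = 1884 - 1536 = 348)
m(Y(P(-2), 2))*o = (-8 + (-10*(-2))² - (-110)*(-2))*348 = (-8 + 20² - 11*20)*348 = (-8 + 400 - 220)*348 = 172*348 = 59856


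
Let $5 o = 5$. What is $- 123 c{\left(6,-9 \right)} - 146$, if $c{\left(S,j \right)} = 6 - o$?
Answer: $-761$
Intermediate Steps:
$o = 1$ ($o = \frac{1}{5} \cdot 5 = 1$)
$c{\left(S,j \right)} = 5$ ($c{\left(S,j \right)} = 6 - 1 = 5$)
$- 123 c{\left(6,-9 \right)} - 146 = \left(-123\right) 5 - 146 = -615 - 146 = -761$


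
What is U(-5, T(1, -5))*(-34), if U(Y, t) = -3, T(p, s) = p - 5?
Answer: 102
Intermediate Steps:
T(p, s) = -5 + p
U(-5, T(1, -5))*(-34) = -3*(-34) = 102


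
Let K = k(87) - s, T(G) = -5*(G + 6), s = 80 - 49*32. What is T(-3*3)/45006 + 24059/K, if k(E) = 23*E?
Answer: 360950563/52341978 ≈ 6.8960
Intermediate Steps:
s = -1488 (s = 80 - 1568 = -1488)
T(G) = -30 - 5*G (T(G) = -5*(6 + G) = -30 - 5*G)
K = 3489 (K = 23*87 - 1*(-1488) = 2001 + 1488 = 3489)
T(-3*3)/45006 + 24059/K = (-30 - (-15)*3)/45006 + 24059/3489 = (-30 - 5*(-9))*(1/45006) + 24059*(1/3489) = (-30 + 45)*(1/45006) + 24059/3489 = 15*(1/45006) + 24059/3489 = 5/15002 + 24059/3489 = 360950563/52341978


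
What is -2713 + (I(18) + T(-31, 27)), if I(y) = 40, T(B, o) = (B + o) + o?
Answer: -2650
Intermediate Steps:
T(B, o) = B + 2*o
-2713 + (I(18) + T(-31, 27)) = -2713 + (40 + (-31 + 2*27)) = -2713 + (40 + (-31 + 54)) = -2713 + (40 + 23) = -2713 + 63 = -2650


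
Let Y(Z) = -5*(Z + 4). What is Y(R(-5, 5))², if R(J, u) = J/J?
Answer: 625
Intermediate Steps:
R(J, u) = 1
Y(Z) = -20 - 5*Z (Y(Z) = -5*(4 + Z) = -20 - 5*Z)
Y(R(-5, 5))² = (-20 - 5*1)² = (-20 - 5)² = (-25)² = 625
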